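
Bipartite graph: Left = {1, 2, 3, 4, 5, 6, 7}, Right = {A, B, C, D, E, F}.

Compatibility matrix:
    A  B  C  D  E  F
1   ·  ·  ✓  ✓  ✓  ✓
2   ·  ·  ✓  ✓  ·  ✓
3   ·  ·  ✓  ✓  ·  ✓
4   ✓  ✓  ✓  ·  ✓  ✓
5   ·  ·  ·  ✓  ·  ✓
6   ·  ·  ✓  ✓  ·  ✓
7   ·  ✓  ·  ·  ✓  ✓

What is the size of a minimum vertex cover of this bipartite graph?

The 6 edges 1–E, 2–D, 3–C, 4–A, 5–F, 7–B form a matching, so any vertex cover needs at least 6 vertices (one per matched edge).
Conversely {1, 4, 7, C, D, F} meets every edge and has exactly 6 vertices, so 6 is optimal.

6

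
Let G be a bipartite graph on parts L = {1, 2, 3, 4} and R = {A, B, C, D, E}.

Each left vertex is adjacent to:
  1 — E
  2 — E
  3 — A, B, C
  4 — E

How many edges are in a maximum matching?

2

For example, pair 1–E, 3–B.
The set {1, 2, 4} has only 1 neighbour ({E}), so by Hall's theorem at most 2 of the 4 left vertices can be matched.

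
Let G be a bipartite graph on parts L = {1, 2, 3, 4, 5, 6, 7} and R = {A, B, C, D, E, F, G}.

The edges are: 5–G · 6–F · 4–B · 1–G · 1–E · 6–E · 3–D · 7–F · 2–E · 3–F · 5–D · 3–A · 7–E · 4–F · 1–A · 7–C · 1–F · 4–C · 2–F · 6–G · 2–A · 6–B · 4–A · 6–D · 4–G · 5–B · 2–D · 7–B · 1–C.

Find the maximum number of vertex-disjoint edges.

7

A valid assignment of size 7: 1–A, 2–D, 3–F, 4–C, 5–G, 6–E, 7–B.
This saturates every left vertex, so 7 is the maximum.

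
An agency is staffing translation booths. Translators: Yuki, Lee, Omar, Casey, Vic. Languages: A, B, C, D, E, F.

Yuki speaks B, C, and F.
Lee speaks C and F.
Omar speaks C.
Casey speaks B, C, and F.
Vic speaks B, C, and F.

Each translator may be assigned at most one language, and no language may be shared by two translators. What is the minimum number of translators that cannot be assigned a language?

A valid assignment of size 3: Yuki→B, Lee→F, Omar→C.
The set {Yuki, Lee, Omar, Casey, Vic} has only 3 neighbours ({B, C, F}), so by Hall's theorem at most 3 of the 5 translators can be matched.
That matches 3 of the 5, leaving 2 unmatched; no matching can do better.

2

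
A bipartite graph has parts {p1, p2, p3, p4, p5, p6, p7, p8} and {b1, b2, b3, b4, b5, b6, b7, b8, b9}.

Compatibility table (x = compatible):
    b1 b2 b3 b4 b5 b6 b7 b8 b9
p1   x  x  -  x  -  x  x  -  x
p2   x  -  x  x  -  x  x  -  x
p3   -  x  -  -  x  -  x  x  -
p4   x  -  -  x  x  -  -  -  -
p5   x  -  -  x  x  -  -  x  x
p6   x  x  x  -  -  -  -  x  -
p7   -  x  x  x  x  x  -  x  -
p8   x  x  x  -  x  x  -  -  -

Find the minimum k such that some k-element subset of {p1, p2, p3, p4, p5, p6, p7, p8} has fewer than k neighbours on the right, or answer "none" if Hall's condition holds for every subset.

A matching saturating every left vertex exists, for instance p1→b6, p2→b3, p3→b7, p4→b4, p5→b5, p6→b2, p7→b8, p8→b1.
By Hall's marriage theorem, this means |N(S)| ≥ |S| for every subset S, so no violating subset exists.

none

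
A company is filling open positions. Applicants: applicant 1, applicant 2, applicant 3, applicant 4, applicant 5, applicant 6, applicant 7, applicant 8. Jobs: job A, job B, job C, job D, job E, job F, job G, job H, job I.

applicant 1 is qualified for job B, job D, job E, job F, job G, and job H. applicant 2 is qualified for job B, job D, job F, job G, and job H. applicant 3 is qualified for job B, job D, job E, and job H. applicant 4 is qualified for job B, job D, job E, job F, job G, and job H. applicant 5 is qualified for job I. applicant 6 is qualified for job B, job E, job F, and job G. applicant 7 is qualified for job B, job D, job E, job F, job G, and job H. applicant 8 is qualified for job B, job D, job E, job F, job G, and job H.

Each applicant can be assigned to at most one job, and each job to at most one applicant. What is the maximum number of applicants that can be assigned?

7

One maximum matching: applicant 1→job B, applicant 2→job H, applicant 3→job E, applicant 4→job D, applicant 5→job I, applicant 6→job G, applicant 7→job F.
The set {applicant 1, applicant 2, applicant 3, applicant 4, applicant 6, applicant 7, applicant 8} has only 6 neighbours ({job B, job D, job E, job F, job G, job H}), so by Hall's theorem at most 7 of the 8 applicants can be matched.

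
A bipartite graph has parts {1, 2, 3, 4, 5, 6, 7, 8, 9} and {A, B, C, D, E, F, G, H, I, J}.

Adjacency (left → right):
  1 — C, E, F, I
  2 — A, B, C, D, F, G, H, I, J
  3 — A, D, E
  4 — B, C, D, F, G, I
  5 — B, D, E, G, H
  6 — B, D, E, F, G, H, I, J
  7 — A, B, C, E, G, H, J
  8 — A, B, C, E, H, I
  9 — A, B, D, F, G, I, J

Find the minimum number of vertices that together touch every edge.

9

{1, 2, 3, 4, 5, 6, 7, 8, 9} is a vertex cover of size 9: every edge has an endpoint in this set.
No smaller cover exists because 1–C, 2–G, 3–D, 4–F, 5–B, 6–H, 7–A, 8–E, 9–J is a matching of size 9, and a cover must include an endpoint of each of these disjoint edges (König's theorem).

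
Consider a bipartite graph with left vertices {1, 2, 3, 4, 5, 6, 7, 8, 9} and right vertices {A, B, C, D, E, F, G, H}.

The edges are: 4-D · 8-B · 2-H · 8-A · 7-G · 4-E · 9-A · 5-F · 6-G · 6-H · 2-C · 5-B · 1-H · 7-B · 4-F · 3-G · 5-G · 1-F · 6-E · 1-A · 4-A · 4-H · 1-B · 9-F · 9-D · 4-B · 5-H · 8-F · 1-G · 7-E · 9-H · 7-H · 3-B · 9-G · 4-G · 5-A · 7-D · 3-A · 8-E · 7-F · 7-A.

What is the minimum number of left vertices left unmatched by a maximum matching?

1

For example, pair 1-F, 2-C, 3-G, 4-D, 5-H, 6-E, 7-A, 8-B.
The set {1, 3, 4, 5, 6, 7, 8, 9} has only 7 neighbours ({A, B, D, E, F, G, H}), so by Hall's theorem at most 8 of the 9 left vertices can be matched.
That matches 8 of the 9, leaving 1 unmatched; no matching can do better.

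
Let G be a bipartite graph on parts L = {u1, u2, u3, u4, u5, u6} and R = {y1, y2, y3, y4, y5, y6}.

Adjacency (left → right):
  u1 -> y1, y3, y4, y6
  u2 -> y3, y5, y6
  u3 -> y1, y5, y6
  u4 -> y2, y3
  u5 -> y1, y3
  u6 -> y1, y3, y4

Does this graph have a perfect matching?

Yes

For example, pair u1–y4, u2–y5, u3–y6, u4–y2, u5–y1, u6–y3.
All 6 left vertices are covered.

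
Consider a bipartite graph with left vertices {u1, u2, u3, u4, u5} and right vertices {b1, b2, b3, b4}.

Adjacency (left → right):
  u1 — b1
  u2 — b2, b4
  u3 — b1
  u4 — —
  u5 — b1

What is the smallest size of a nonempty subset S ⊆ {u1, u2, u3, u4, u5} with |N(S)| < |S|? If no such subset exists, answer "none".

1

Take S = {u4}. Its neighbourhood is {}, so |N(S)| = 0 < |S| = 1.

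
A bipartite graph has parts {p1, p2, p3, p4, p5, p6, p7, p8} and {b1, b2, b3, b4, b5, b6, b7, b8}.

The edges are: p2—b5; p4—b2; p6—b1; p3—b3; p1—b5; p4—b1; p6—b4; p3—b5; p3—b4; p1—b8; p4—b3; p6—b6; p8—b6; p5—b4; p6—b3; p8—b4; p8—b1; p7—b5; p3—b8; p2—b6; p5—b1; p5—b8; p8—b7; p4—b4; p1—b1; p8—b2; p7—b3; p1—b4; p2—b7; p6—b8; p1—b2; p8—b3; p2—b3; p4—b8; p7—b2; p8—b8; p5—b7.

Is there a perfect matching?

A valid assignment of size 8: p1→b5, p2→b3, p3→b8, p4→b1, p5→b4, p6→b6, p7→b2, p8→b7.
All 8 left vertices are covered.

Yes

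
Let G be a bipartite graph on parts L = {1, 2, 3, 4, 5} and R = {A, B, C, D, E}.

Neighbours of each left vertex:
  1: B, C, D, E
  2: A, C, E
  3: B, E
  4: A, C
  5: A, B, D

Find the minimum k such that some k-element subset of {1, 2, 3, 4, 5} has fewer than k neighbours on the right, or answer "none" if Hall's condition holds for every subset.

none

A matching saturating every left vertex exists, for instance 1→D, 2→C, 3→E, 4→A, 5→B.
By Hall's marriage theorem, this means |N(S)| ≥ |S| for every subset S, so no violating subset exists.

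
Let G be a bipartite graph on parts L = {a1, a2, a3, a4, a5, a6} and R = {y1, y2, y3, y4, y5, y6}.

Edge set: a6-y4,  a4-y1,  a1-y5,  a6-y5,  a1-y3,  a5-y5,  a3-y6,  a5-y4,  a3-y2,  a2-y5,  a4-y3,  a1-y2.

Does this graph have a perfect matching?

No

The set {a2, a5, a6} has only 2 neighbours ({y4, y5}), so by Hall's theorem at most 5 of the 6 left vertices can be matched.
Hence no matching covers every left vertex.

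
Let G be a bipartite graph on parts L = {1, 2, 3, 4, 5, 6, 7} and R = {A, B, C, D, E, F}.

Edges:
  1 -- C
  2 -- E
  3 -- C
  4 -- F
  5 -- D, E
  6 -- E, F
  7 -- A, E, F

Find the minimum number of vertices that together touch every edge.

5

A maximum matching has 5 edges (e.g. 1–C, 2–E, 4–F, 5–D, 7–A).
By König's theorem the minimum vertex cover has the same size. One such cover is {5, 7, C, E, F}.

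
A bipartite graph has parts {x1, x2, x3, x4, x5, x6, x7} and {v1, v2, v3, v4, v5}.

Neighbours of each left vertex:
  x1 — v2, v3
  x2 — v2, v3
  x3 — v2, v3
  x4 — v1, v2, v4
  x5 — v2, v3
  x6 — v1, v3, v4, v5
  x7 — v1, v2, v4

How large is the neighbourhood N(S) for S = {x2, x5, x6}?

5

The union of neighbours of {x2, x5, x6} is {v1, v2, v3, v4, v5}, which has 5 elements.
Since |N(S)| = 5 ≥ |S| = 3, Hall's condition holds for this subset.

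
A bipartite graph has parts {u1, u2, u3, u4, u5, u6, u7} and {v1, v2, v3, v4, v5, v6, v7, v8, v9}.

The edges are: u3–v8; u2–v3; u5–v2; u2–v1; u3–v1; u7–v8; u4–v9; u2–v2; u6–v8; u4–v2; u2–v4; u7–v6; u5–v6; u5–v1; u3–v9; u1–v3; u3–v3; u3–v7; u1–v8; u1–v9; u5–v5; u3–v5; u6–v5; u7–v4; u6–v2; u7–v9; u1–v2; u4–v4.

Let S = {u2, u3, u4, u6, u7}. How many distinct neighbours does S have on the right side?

The union of neighbours of {u2, u3, u4, u6, u7} is {v1, v2, v3, v4, v5, v6, v7, v8, v9}, which has 9 elements.
Since |N(S)| = 9 ≥ |S| = 5, Hall's condition holds for this subset.

9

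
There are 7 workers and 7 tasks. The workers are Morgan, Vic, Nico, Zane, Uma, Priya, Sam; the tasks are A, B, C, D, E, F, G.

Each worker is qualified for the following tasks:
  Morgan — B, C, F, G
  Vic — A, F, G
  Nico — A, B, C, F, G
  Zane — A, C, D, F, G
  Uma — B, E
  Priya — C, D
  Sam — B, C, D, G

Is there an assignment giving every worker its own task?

Yes

A valid assignment of size 7: Morgan→F, Vic→G, Nico→A, Zane→D, Uma→E, Priya→C, Sam→B.
All 7 workers are covered.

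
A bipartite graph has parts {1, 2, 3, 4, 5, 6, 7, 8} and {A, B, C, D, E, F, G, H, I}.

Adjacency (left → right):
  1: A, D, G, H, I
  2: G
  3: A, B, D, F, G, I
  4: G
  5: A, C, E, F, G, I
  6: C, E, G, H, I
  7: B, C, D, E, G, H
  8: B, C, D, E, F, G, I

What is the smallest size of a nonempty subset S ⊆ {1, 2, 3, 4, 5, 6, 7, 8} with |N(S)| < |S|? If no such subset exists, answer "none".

2

Take S = {2, 4}. Its neighbourhood is {G}, so |N(S)| = 1 < |S| = 2.
No single vertex violates Hall's condition since each has at least one neighbour, so 2 is the minimum.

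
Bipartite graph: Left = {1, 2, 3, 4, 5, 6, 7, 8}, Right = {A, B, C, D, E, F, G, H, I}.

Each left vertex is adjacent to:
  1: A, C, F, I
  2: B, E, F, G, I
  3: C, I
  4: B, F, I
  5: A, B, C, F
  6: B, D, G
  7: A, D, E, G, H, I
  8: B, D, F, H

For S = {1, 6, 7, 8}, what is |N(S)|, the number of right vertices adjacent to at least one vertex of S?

The union of neighbours of {1, 6, 7, 8} is {A, B, C, D, E, F, G, H, I}, which has 9 elements.
Since |N(S)| = 9 ≥ |S| = 4, Hall's condition holds for this subset.

9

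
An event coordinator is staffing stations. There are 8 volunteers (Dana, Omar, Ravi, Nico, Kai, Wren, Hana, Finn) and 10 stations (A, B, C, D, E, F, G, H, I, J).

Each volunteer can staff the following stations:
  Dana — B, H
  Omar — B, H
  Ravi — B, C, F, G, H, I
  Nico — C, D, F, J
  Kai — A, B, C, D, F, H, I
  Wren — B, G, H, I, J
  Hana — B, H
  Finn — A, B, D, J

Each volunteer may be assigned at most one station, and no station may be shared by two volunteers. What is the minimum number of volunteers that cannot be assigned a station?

A valid assignment of size 7: Dana→H, Omar→B, Ravi→F, Nico→C, Kai→A, Wren→G, Finn→J.
The set {Dana, Omar, Hana} has only 2 neighbours ({B, H}), so by Hall's theorem at most 7 of the 8 volunteers can be matched.
That matches 7 of the 8, leaving 1 unmatched; no matching can do better.

1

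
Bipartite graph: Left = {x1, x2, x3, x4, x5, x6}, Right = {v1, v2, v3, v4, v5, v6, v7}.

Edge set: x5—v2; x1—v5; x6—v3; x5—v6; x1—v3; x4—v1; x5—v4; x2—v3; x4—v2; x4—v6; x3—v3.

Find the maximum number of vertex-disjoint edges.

4

One maximum matching: x1–v5, x2–v3, x4–v1, x5–v2.
The set {x2, x3, x6} has only 1 neighbour ({v3}), so by Hall's theorem at most 4 of the 6 left vertices can be matched.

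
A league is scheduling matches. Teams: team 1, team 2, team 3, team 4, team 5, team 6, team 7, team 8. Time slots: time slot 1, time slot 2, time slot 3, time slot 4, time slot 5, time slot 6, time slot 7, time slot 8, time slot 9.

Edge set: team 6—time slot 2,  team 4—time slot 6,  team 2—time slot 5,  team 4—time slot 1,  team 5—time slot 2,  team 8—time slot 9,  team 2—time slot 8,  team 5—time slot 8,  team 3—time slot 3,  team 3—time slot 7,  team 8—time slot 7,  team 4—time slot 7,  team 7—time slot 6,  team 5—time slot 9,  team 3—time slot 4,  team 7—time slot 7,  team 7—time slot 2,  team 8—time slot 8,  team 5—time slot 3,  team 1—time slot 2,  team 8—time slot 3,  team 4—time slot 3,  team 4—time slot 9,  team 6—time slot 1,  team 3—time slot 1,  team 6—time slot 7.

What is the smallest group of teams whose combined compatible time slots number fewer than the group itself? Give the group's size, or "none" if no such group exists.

none

A matching saturating every team exists, for instance team 1→time slot 2, team 2→time slot 8, team 3→time slot 4, team 4→time slot 7, team 5→time slot 9, team 6→time slot 1, team 7→time slot 6, team 8→time slot 3.
By Hall's marriage theorem, this means |N(S)| ≥ |S| for every subset S, so no violating subset exists.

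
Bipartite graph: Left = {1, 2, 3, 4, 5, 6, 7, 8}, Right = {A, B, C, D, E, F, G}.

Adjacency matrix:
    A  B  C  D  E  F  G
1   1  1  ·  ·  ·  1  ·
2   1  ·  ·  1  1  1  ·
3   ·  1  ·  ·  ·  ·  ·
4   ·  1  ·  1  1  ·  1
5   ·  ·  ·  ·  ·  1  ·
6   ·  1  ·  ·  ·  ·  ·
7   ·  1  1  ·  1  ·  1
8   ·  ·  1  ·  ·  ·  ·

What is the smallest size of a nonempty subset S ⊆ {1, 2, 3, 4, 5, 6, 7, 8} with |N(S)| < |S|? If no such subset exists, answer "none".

Take S = {3, 6}. Its neighbourhood is {B}, so |N(S)| = 1 < |S| = 2.
No single vertex violates Hall's condition since each has at least one neighbour, so 2 is the minimum.

2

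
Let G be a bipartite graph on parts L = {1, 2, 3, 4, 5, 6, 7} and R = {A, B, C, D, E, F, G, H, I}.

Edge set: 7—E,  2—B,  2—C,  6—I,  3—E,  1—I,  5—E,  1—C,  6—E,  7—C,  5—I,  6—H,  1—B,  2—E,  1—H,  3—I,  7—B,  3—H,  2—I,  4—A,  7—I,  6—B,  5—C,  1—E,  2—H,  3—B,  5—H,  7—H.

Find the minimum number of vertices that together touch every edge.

The 6 edges 1–E, 2–H, 3–I, 4–A, 5–C, 6–B form a matching, so any vertex cover needs at least 6 vertices (one per matched edge).
Conversely {4, B, C, E, H, I} meets every edge and has exactly 6 vertices, so 6 is optimal.

6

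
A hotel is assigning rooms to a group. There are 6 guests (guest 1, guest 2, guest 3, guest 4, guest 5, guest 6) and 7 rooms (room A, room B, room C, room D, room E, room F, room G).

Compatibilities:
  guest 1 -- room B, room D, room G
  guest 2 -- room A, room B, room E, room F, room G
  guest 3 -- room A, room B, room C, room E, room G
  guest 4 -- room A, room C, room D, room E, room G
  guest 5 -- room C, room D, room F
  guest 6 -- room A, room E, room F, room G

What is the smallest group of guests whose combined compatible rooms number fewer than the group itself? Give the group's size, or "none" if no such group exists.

none

A matching saturating every guest exists, for instance guest 1→room B, guest 2→room F, guest 3→room A, guest 4→room C, guest 5→room D, guest 6→room G.
By Hall's marriage theorem, this means |N(S)| ≥ |S| for every subset S, so no violating subset exists.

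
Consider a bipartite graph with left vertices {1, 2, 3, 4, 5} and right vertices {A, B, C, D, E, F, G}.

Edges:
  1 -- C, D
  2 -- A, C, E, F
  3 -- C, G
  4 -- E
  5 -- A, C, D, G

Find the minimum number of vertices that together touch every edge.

5

The 5 edges 1–D, 2–F, 3–C, 4–E, 5–G form a matching, so any vertex cover needs at least 5 vertices (one per matched edge).
Conversely {1, 2, 3, 4, 5} meets every edge and has exactly 5 vertices, so 5 is optimal.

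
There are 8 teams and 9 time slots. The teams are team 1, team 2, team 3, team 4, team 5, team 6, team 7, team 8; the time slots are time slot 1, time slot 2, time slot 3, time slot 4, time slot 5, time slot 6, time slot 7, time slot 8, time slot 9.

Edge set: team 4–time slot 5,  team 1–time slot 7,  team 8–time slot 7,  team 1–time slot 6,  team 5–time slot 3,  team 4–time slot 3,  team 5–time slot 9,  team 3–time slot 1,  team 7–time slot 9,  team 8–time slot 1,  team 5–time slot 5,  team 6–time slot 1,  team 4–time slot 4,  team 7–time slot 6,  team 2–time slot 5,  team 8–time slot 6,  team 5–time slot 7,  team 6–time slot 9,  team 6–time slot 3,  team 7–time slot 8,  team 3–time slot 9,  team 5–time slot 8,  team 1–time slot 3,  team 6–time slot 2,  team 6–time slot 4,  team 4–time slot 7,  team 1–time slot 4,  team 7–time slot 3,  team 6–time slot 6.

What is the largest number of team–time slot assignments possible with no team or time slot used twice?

8

A valid assignment of size 8: team 1-time slot 3, team 2-time slot 5, team 3-time slot 1, team 4-time slot 4, team 5-time slot 9, team 6-time slot 2, team 7-time slot 8, team 8-time slot 7.
This saturates every team, so 8 is the maximum.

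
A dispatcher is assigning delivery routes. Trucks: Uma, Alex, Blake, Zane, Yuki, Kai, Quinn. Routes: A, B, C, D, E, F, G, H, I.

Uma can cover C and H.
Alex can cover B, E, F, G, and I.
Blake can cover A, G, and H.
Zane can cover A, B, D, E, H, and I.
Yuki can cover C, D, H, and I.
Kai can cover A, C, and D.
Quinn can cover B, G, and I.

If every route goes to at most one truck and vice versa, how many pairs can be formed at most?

7

For example, pair Uma→H, Alex→E, Blake→G, Zane→A, Yuki→D, Kai→C, Quinn→B.
All 7 trucks are matched, so no larger matching exists.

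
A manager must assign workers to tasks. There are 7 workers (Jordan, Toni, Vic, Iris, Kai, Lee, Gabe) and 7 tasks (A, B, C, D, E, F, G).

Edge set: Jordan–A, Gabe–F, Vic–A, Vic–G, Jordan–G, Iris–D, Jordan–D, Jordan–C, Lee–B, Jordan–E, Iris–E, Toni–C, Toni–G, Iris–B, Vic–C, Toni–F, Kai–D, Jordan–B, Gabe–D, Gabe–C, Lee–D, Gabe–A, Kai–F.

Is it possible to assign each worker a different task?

A valid assignment of size 7: Jordan→A, Toni→C, Vic→G, Iris→E, Kai→D, Lee→B, Gabe→F.
All 7 workers are covered.

Yes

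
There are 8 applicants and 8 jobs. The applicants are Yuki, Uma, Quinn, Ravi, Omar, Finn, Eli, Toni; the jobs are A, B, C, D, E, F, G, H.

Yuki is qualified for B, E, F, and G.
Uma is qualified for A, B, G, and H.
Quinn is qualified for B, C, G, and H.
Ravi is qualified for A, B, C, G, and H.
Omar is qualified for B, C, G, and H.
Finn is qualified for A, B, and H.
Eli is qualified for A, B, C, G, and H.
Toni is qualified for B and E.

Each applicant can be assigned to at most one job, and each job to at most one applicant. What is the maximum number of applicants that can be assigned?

7

A valid assignment of size 7: Yuki→F, Uma→H, Quinn→G, Ravi→A, Omar→C, Finn→B, Toni→E.
The set {Uma, Quinn, Ravi, Omar, Finn, Eli} has only 5 neighbours ({A, B, C, G, H}), so by Hall's theorem at most 7 of the 8 applicants can be matched.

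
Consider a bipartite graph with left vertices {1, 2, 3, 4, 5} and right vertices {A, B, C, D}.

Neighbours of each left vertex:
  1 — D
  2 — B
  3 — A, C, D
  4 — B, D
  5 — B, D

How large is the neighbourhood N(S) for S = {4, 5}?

2

The union of neighbours of {4, 5} is {B, D}, which has 2 elements.
Since |N(S)| = 2 ≥ |S| = 2, Hall's condition holds for this subset.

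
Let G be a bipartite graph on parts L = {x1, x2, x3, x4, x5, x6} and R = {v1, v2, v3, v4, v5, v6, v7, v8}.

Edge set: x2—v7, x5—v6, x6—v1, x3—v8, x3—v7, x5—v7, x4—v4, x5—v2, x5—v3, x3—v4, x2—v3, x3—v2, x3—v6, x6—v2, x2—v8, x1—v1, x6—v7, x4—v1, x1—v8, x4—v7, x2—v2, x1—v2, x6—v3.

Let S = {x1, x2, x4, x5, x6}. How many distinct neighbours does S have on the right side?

The union of neighbours of {x1, x2, x4, x5, x6} is {v1, v2, v3, v4, v6, v7, v8}, which has 7 elements.
Since |N(S)| = 7 ≥ |S| = 5, Hall's condition holds for this subset.

7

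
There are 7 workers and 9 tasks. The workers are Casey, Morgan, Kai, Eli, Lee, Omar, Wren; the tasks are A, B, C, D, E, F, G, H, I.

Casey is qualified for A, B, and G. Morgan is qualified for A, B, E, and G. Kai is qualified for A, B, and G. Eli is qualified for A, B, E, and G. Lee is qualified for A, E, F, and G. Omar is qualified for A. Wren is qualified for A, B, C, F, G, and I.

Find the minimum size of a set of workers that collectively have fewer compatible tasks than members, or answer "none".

Take S = {Casey, Morgan, Kai, Eli, Omar}. Its neighbourhood is {A, B, E, G}, so |N(S)| = 4 < |S| = 5.
Every subset of size less than 5 has at least as many neighbours as members, so 5 is the minimum.

5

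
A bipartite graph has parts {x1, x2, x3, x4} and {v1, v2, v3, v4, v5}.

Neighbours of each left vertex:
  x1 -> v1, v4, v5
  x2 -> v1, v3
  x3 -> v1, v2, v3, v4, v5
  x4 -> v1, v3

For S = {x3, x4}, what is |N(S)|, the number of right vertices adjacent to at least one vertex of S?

The union of neighbours of {x3, x4} is {v1, v2, v3, v4, v5}, which has 5 elements.
Since |N(S)| = 5 ≥ |S| = 2, Hall's condition holds for this subset.

5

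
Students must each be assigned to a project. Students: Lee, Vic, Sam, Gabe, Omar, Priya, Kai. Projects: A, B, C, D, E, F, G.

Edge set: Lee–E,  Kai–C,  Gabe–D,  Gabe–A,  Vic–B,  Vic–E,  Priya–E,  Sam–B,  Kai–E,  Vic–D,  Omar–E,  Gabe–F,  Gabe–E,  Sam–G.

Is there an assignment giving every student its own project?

No

The set {Lee, Omar, Priya} has only 1 neighbour ({E}), so by Hall's theorem at most 5 of the 7 students can be matched.
Hence no matching covers every student.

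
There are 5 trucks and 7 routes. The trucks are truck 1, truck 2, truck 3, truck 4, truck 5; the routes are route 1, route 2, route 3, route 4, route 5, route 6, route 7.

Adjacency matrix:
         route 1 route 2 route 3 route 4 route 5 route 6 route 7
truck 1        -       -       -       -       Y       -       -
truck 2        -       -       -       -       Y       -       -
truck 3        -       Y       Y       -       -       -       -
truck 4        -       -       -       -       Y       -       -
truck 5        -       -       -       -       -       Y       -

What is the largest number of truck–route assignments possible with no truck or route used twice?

3

For example, pair truck 1–route 5, truck 3–route 2, truck 5–route 6.
The set {truck 1, truck 2, truck 4} has only 1 neighbour ({route 5}), so by Hall's theorem at most 3 of the 5 trucks can be matched.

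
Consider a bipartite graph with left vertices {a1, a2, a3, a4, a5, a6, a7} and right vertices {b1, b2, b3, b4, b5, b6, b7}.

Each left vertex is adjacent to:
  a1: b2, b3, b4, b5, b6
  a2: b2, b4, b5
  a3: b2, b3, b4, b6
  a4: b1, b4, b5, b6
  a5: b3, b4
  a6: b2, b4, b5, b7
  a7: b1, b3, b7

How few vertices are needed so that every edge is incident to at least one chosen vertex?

{a1, a2, a3, a4, a5, a6, a7} is a vertex cover of size 7: every edge has an endpoint in this set.
No smaller cover exists because a1–b5, a2–b2, a3–b6, a4–b1, a5–b4, a6–b7, a7–b3 is a matching of size 7, and a cover must include an endpoint of each of these disjoint edges (König's theorem).

7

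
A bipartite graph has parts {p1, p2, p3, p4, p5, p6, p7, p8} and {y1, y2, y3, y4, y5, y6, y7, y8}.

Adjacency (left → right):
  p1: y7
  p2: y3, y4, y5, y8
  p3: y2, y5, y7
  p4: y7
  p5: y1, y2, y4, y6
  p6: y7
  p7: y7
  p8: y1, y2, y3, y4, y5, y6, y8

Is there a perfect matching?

No

The set {p1, p4, p6, p7} has only 1 neighbour ({y7}), so by Hall's theorem at most 5 of the 8 left vertices can be matched.
Hence no matching covers every left vertex.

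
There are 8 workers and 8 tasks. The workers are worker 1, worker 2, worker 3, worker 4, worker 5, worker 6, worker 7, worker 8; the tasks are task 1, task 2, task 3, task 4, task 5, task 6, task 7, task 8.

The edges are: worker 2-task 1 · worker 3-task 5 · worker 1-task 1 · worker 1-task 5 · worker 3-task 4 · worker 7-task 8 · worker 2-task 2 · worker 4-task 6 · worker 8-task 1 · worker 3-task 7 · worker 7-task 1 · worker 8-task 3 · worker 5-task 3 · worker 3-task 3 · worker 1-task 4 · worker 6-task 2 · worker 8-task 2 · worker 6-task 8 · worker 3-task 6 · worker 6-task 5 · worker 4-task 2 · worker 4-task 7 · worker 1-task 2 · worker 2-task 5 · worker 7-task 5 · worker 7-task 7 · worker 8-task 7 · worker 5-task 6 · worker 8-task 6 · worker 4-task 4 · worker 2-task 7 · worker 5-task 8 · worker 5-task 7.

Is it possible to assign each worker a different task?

For example, pair worker 1-task 2, worker 2-task 5, worker 3-task 4, worker 4-task 6, worker 5-task 3, worker 6-task 8, worker 7-task 7, worker 8-task 1.
All 8 workers are covered.

Yes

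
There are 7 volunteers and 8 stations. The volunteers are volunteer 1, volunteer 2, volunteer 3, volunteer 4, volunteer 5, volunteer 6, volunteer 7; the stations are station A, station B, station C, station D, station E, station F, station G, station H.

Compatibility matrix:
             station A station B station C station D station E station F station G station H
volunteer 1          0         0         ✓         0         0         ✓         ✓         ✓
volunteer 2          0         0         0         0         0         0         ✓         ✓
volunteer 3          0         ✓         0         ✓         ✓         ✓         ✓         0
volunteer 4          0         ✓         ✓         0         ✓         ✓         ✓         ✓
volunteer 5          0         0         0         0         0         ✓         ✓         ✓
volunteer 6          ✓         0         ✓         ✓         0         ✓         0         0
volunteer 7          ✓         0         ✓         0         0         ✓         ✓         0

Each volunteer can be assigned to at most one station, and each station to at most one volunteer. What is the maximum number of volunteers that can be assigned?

7

One maximum matching: volunteer 1-station H, volunteer 2-station G, volunteer 3-station B, volunteer 4-station C, volunteer 5-station F, volunteer 6-station D, volunteer 7-station A.
All 7 volunteers are matched, so no larger matching exists.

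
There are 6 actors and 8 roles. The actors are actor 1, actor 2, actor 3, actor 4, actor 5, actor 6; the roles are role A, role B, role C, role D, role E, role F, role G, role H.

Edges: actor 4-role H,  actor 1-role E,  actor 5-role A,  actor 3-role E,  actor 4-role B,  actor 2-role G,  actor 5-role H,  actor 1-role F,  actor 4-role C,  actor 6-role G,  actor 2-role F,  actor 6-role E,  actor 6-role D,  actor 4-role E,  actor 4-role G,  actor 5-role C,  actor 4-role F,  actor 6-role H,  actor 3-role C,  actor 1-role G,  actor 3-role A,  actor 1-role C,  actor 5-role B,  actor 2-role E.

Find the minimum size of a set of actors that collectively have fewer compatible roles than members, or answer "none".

none

A matching saturating every actor exists, for instance actor 1→role E, actor 2→role F, actor 3→role A, actor 4→role C, actor 5→role B, actor 6→role G.
By Hall's marriage theorem, this means |N(S)| ≥ |S| for every subset S, so no violating subset exists.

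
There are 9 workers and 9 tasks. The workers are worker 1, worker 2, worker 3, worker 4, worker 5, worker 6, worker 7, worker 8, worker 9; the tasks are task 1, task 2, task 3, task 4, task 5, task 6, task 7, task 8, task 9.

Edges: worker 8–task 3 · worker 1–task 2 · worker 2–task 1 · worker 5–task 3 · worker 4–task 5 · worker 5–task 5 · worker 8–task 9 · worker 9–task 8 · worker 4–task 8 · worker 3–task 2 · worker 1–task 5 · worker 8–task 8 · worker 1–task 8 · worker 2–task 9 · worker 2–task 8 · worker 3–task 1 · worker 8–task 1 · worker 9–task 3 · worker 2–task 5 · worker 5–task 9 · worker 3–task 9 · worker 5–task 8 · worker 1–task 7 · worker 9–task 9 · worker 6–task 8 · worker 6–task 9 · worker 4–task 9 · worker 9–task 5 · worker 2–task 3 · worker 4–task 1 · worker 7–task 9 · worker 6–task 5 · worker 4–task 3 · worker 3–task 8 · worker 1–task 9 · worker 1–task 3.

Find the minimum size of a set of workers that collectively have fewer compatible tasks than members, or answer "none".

Take S = {worker 2, worker 4, worker 5, worker 6, worker 7, worker 8}. Its neighbourhood is {task 1, task 3, task 5, task 8, task 9}, so |N(S)| = 5 < |S| = 6.
Every subset of size less than 6 has at least as many neighbours as members, so 6 is the minimum.

6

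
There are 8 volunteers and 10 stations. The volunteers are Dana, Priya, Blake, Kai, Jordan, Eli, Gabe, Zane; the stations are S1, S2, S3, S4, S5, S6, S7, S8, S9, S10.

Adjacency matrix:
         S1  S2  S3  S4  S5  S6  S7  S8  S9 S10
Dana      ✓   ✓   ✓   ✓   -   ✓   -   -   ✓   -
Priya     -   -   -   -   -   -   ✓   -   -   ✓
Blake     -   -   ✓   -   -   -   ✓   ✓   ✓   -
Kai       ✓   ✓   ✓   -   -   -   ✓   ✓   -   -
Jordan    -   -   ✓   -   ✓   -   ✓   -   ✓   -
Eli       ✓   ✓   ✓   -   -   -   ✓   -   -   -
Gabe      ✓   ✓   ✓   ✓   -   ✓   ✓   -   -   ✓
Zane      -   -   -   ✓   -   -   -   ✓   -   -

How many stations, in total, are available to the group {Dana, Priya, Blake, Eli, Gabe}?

9

The union of neighbours of {Dana, Priya, Blake, Eli, Gabe} is {S1, S2, S3, S4, S6, S7, S8, S9, S10}, which has 9 elements.
Since |N(S)| = 9 ≥ |S| = 5, Hall's condition holds for this subset.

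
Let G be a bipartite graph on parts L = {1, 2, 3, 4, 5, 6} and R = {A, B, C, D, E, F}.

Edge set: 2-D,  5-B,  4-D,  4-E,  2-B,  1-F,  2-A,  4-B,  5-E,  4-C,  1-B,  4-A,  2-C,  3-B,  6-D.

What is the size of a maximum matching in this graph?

For example, pair 1–F, 2–C, 3–B, 4–A, 5–E, 6–D.
This saturates every left vertex, so 6 is the maximum.

6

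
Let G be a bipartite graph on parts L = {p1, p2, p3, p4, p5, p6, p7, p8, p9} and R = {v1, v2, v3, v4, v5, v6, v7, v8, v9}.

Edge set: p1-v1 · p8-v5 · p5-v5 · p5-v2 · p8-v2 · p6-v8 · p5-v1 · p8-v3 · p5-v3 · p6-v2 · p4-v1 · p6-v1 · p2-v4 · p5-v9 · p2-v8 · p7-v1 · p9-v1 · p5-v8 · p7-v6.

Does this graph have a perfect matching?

No

The set {p1, p3, p4, p9} has only 1 neighbour ({v1}), so by Hall's theorem at most 6 of the 9 left vertices can be matched.
Hence no matching covers every left vertex.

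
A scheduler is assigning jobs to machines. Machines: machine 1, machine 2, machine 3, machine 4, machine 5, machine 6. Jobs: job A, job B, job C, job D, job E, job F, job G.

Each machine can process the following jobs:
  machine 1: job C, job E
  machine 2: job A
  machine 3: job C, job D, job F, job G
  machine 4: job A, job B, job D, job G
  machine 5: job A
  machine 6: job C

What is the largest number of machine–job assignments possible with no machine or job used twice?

5

One maximum matching: machine 1-job E, machine 2-job A, machine 3-job F, machine 4-job G, machine 6-job C.
The set {machine 2, machine 5} has only 1 neighbour ({job A}), so by Hall's theorem at most 5 of the 6 machines can be matched.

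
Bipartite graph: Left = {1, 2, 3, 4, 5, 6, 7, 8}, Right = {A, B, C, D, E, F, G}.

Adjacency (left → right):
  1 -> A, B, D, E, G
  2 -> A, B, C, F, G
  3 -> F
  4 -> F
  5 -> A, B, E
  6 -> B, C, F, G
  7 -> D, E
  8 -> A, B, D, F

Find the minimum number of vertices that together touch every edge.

7

The 7 edges 1–A, 2–G, 3–F, 5–E, 6–C, 7–D, 8–B form a matching, so any vertex cover needs at least 7 vertices (one per matched edge).
Conversely {1, 2, 5, 6, 7, 8, F} meets every edge and has exactly 7 vertices, so 7 is optimal.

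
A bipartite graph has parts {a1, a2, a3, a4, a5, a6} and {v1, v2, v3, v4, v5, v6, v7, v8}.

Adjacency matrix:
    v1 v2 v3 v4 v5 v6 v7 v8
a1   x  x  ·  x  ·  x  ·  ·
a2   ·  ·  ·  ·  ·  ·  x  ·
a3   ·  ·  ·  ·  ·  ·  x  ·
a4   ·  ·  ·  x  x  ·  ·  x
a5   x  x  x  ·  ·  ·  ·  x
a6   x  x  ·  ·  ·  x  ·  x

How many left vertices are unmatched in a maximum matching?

A valid assignment of size 5: a1→v6, a2→v7, a4→v8, a5→v1, a6→v2.
The set {a2, a3} has only 1 neighbour ({v7}), so by Hall's theorem at most 5 of the 6 left vertices can be matched.
That matches 5 of the 6, leaving 1 unmatched; no matching can do better.

1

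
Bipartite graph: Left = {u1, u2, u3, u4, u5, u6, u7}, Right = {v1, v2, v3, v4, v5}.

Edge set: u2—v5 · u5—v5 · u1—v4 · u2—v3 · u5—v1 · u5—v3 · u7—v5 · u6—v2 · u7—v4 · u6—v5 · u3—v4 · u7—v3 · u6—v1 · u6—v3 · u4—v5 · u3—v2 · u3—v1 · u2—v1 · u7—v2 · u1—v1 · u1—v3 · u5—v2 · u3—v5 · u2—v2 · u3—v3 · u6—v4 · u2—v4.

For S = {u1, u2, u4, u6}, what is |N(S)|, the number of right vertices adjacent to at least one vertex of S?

The union of neighbours of {u1, u2, u4, u6} is {v1, v2, v3, v4, v5}, which has 5 elements.
Since |N(S)| = 5 ≥ |S| = 4, Hall's condition holds for this subset.

5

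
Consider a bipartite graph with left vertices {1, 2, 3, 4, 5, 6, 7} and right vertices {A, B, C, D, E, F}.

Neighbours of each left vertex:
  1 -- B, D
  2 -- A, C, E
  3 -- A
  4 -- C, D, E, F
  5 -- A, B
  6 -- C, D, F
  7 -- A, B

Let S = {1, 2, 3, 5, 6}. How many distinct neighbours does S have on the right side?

The union of neighbours of {1, 2, 3, 5, 6} is {A, B, C, D, E, F}, which has 6 elements.
Since |N(S)| = 6 ≥ |S| = 5, Hall's condition holds for this subset.

6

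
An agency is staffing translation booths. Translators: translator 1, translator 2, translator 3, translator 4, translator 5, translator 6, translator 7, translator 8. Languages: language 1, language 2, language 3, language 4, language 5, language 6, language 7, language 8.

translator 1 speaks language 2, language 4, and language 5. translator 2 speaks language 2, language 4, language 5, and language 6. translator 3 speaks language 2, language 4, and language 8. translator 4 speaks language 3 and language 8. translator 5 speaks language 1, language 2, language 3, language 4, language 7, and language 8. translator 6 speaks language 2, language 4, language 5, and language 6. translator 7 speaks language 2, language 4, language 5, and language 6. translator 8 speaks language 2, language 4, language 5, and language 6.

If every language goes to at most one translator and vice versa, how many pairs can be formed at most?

7

One maximum matching: translator 1→language 5, translator 2→language 4, translator 3→language 8, translator 4→language 3, translator 5→language 7, translator 6→language 2, translator 7→language 6.
The set {translator 1, translator 2, translator 6, translator 7, translator 8} has only 4 neighbours ({language 2, language 4, language 5, language 6}), so by Hall's theorem at most 7 of the 8 translators can be matched.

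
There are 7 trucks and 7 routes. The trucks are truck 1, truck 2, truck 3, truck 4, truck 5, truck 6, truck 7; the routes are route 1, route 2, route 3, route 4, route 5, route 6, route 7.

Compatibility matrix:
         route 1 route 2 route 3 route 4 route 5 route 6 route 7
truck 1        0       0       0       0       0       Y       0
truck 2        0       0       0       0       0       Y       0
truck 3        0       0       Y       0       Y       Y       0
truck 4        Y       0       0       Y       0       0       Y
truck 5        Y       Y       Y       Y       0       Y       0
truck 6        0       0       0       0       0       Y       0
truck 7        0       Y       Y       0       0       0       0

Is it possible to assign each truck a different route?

No

The set {truck 1, truck 2, truck 6} has only 1 neighbour ({route 6}), so by Hall's theorem at most 5 of the 7 trucks can be matched.
Hence no matching covers every truck.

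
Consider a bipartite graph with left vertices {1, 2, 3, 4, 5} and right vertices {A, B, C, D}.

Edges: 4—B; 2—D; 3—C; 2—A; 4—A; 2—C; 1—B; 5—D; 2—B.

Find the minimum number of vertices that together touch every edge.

A maximum matching has 4 edges (e.g. 1–B, 2–D, 3–C, 4–A).
By König's theorem the minimum vertex cover has the same size. One such cover is {A, B, C, D}.

4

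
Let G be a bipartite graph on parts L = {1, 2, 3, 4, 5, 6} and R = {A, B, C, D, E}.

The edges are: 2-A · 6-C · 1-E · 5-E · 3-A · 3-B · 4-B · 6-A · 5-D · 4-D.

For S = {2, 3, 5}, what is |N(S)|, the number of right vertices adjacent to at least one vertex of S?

4

The union of neighbours of {2, 3, 5} is {A, B, D, E}, which has 4 elements.
Since |N(S)| = 4 ≥ |S| = 3, Hall's condition holds for this subset.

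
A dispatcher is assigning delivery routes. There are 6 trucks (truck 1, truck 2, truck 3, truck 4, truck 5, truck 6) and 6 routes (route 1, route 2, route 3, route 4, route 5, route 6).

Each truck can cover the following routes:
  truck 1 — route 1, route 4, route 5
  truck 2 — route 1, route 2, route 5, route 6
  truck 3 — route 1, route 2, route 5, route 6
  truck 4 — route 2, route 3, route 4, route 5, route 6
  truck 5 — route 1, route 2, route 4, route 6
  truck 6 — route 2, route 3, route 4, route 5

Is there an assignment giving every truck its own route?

One maximum matching: truck 1-route 4, truck 2-route 5, truck 3-route 1, truck 4-route 3, truck 5-route 6, truck 6-route 2.
Every truck is matched, so this is a perfect matching.

Yes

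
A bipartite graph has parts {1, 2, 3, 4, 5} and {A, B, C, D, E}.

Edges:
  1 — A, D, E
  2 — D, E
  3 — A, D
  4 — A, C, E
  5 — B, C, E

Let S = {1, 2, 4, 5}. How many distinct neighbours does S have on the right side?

The union of neighbours of {1, 2, 4, 5} is {A, B, C, D, E}, which has 5 elements.
Since |N(S)| = 5 ≥ |S| = 4, Hall's condition holds for this subset.

5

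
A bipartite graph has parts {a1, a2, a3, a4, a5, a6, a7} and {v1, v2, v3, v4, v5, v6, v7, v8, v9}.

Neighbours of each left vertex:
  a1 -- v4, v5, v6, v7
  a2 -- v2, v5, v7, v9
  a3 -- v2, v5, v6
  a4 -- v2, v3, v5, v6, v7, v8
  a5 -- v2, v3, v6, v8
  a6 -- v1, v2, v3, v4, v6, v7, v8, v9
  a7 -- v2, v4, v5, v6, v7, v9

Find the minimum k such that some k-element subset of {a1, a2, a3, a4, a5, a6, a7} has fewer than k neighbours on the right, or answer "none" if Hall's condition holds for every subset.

A matching saturating every left vertex exists, for instance a1→v7, a2→v9, a3→v5, a4→v8, a5→v6, a6→v3, a7→v2.
By Hall's marriage theorem, this means |N(S)| ≥ |S| for every subset S, so no violating subset exists.

none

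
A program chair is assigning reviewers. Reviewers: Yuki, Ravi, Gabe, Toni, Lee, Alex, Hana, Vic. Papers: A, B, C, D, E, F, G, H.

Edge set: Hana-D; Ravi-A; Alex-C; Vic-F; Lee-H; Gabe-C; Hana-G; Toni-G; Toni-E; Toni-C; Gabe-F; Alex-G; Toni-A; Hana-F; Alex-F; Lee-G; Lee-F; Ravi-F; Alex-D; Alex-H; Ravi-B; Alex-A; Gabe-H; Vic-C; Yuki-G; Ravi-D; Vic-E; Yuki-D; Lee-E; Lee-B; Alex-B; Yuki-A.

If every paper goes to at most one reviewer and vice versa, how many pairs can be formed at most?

For example, pair Yuki–G, Ravi–B, Gabe–F, Toni–C, Lee–H, Alex–A, Hana–D, Vic–E.
All 8 reviewers are matched, so no larger matching exists.

8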